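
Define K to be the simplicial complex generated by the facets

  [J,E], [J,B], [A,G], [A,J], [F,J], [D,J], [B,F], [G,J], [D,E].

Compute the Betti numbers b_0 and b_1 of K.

b_0 = 1, b_1 = 3.

Take the total order A < B < D < E < F < G < J on the vertex set. Then K (dimension 1) consists of the simplices:

  0-simplices (7): A, B, D, E, F, G, J
  1-simplices (9): AG, AJ, BF, BJ, DE, DJ, EJ, FJ, GJ

Hence C_0 ≅ Z^7, C_1 ≅ Z^9.

∂_1: C_1 → C_0 maps an edge to its endpoints' difference, ∂[p,q] = q − p.
The resulting 7×9 matrix has rank 6, and its Smith normal form has invariant factors (1,1,1,1,1,1).

From H_k ≅ ker(∂_k) / im(∂_{k+1}) we obtain:

  H_0: rank C_0 − rank ∂_1 = 7 − 6 = 1, and the invariant factors of ∂_1 are all 1, so H_0 ≅ Z.
  H_1: rank ker ∂_1 − rank ∂_2 = (9 − 6) − 0 = 3, and there is no ∂_2, so H_1 ≅ Z^3.

As a check, the Euler characteristic is 7 − 9 = -2, which agrees with 1 − 3 = -2.
(K is a triangulation of a wedge of 3 circles.)

Hence the Betti numbers are b_0 = 1, b_1 = 3.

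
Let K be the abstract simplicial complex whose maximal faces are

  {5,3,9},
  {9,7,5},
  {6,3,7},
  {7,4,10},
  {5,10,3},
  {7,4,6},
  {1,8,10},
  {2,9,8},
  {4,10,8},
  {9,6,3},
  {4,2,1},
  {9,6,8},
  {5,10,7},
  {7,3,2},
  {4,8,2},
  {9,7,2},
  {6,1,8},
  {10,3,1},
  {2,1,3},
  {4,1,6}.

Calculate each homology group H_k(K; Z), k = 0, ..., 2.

H_0 = Z,  H_1 = Z × Z/2,  H_2 = 0.

K has 10 vertices, 30 edges, 20 triangles.
rank ∂_0 = 0, rank ∂_1 = 9 ⇒ b_0 = 10 − 0 − 9 = 1; all invariant factors of ∂_1 are 1 so no torsion. So H_0 = Z.
rank ∂_1 = 9, rank ∂_2 = 20 ⇒ b_1 = 30 − 9 − 20 = 1; ∂_2 has invariant factor(s) [2] giving torsion. So H_1 = Z × Z/2.
rank ∂_2 = 20, rank ∂_3 = 0 ⇒ b_2 = 20 − 20 − 0 = 0. So H_2 = 0.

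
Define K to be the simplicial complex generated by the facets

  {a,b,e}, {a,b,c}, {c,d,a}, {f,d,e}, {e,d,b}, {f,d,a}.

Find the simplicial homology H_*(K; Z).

K has 6 vertices, 12 edges, 6 triangles.
rank ∂_0 = 0, rank ∂_1 = 5 ⇒ b_0 = 6 − 0 − 5 = 1; all invariant factors of ∂_1 are 1 so no torsion. So H_0 ≅ Z.
rank ∂_1 = 5, rank ∂_2 = 6 ⇒ b_1 = 12 − 5 − 6 = 1; all invariant factors of ∂_2 are 1 so no torsion. So H_1 ≅ Z.
rank ∂_2 = 6, rank ∂_3 = 0 ⇒ b_2 = 6 − 6 − 0 = 0. So H_2 ≅ 0.

H_0 ≅ Z,  H_1 ≅ Z,  H_2 = 0.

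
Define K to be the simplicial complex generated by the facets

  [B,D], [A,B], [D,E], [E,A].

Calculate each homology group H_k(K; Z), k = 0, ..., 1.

H_0 ≅ Z,  H_1 ≅ Z.

We work with the vertex ordering A < B < D < E. The simplices of K, each written with vertices in increasing order, are:

  0-simplices (4): A, B, D, E
  1-simplices (4): AB, AE, BD, DE

Hence C_0 ≅ Z^4, C_1 ≅ Z^4.

∂_1: C_1 → C_0 maps an edge to its endpoints' difference, ∂[p,q] = q − p. For instance
  ∂BD = D − B.
The resulting 4×4 matrix has rank 3, and its Smith normal form has invariant factors (1,1,1).

Computing H_k = (kernel of ∂_k) / (image of ∂_{k+1}):

  H_0: rank C_0 − rank ∂_1 = 4 − 3 = 1, and the invariant factors of ∂_1 are all 1, so H_0 ≅ Z.
  H_1: rank ker ∂_1 − rank ∂_2 = (4 − 3) − 0 = 1, and there is no ∂_2, so H_1 ≅ Z.

(K is a triangulation of the circle S^1.)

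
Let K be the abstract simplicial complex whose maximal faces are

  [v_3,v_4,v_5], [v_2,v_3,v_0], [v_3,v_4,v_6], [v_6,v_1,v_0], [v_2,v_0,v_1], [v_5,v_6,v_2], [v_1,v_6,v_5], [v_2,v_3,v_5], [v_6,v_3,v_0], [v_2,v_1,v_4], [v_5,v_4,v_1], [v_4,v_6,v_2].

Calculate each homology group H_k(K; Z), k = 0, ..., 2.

Fix the vertex order v_0 < v_1 < v_2 < v_3 < v_4 < v_5 < v_6 and write every simplex with vertices in increasing order. Then dim K = 2 and the simplices of K are:

  0-simplices (7): [v_0], [v_1], [v_2], [v_3], [v_4], [v_5], [v_6]
  1-simplices (18): (18 of them)
  2-simplices (12): (12 of them)

so the chain groups are C_0 ≅ Z^7, C_1 ≅ Z^18, C_2 ≅ Z^12.

∂_1: C_1 → C_0 maps an edge to its endpoints' difference, ∂[p,q] = q − p. For instance
  ∂[v_2,v_4] = [v_4] − [v_2].
As a 7×18 matrix over Z this has rank 6, with invariant factors (1,1,1,1,1,1).

The boundary map ∂_2: C_2 → C_1 maps a triangle to the signed sum of its edges. For instance
  ∂[v_1,v_5,v_6] = [v_5,v_6] − [v_1,v_6] + [v_1,v_5],
  ∂[v_1,v_2,v_4] = [v_2,v_4] − [v_1,v_4] + [v_1,v_2].
The 18×12 boundary matrix has rank 12 and Smith normal form diag(1,1,1,1,1,1,1,1,1,1,1,2).

Computing H_k = (kernel of ∂_k) / (image of ∂_{k+1}):

  H_0: rank C_0 − rank ∂_1 = 7 − 6 = 1, and the invariant factors of ∂_1 are all 1, so H_0 ≅ Z.
  H_1: rank ker ∂_1 − rank ∂_2 = (18 − 6) − 12 = 0, and ∂_2 has invariant factor 2 > 1, so H_1 ≅ Z/2.
  H_2: rank ker ∂_2 − rank ∂_3 = (12 − 12) − 0 = 0, and there is no ∂_3, so H_2 ≅ 0.

H_0 = Z,  H_1 = Z/2,  H_2 = 0.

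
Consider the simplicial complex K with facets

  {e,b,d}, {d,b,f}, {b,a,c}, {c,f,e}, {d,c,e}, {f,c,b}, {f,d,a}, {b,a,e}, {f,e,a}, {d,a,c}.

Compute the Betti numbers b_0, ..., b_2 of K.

Fix the vertex order a < b < c < d < e < f and write every simplex with vertices in increasing order. Then dim K = 2 and the simplices of K are:

  0-simplices (6): a, b, c, d, e, f
  1-simplices (15): ab, ac, ad, ae, af, bc, bd, be, bf, cd, ce, cf, de, df, ef
  2-simplices (10): abc, abe, acd, adf, aef, bcf, bde, bdf, cde, cef

Hence C_0 ≅ Z^6, C_1 ≅ Z^15, C_2 ≅ Z^10.

∂_1: C_1 → C_0 is given by ∂[p,q] = [q] − [p].
As a 6×15 matrix over Z this has rank 5, with invariant factors (1,1,1,1,1).

∂_2: C_2 → C_1 sends each 2-simplex [p,q,r] to [q,r] − [p,r] + [p,q]. For instance
  ∂cde = de − ce + cd,
  ∂bde = de − be + bd.
This gives a 15×10 integer matrix of rank 10; reducing to Smith normal form yields diagonal entries (1,1,1,1,1,1,1,1,1,2).

Now H_k = ker ∂_k / im ∂_{k+1}, so:

  H_0: rank C_0 − rank ∂_1 = 6 − 5 = 1, and the invariant factors of ∂_1 are all 1, so H_0 ≅ Z.
  H_1: rank ker ∂_1 − rank ∂_2 = (15 − 5) − 10 = 0, and ∂_2 has invariant factor 2 > 1, so H_1 ≅ Z/2.
  H_2: rank ker ∂_2 − rank ∂_3 = (10 − 10) − 0 = 0, and there is no ∂_3, so H_2 ≅ 0.

Hence the Betti numbers are b_0 = 1, b_1 = 0, b_2 = 0.

b_0 = 1, b_1 = 0, b_2 = 0.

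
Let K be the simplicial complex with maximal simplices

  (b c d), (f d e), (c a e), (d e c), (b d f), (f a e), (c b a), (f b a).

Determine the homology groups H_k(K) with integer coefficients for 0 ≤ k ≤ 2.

H_0 = Z,  H_1 = 0,  H_2 = Z.

Take the total order a < b < c < d < e < f on the vertex set. Then K (dimension 2) consists of the simplices:

  0-simplices (6): a, b, c, d, e, f
  1-simplices (12): ab, ac, ae, af, bc, bd, bf, cd, ce, de, df, ef
  2-simplices (8): abc, abf, ace, aef, bcd, bdf, cde, def

Hence C_0 ≅ Z^6, C_1 ≅ Z^12, C_2 ≅ Z^8.

Boundary ∂_1: C_1 → C_0 is given by ∂[p,q] = [q] − [p].
This gives a 6×12 integer matrix of rank 5; reducing to Smith normal form yields diagonal entries (1,1,1,1,1).

∂_2: C_2 → C_1 sends each 2-simplex [p,q,r] to [q,r] − [p,r] + [p,q]. For instance
  ∂cde = de − ce + cd,
  ∂def = ef − df + de.
The 12×8 boundary matrix has rank 7 and Smith normal form diag(1,1,1,1,1,1,1).

Now H_k = ker ∂_k / im ∂_{k+1}, so:

  H_0: rank C_0 − rank ∂_1 = 6 − 5 = 1, and the invariant factors of ∂_1 are all 1, so H_0 = Z.
  H_1: rank ker ∂_1 − rank ∂_2 = (12 − 5) − 7 = 0, and the invariant factors of ∂_2 are all 1, so H_1 = 0.
  H_2: rank ker ∂_2 − rank ∂_3 = (8 − 7) − 0 = 1, and there is no ∂_3, so H_2 = Z.

As a check, the Euler characteristic is 6 − 12 + 8 = 2, which agrees with 1 − 0 + 1 = 2.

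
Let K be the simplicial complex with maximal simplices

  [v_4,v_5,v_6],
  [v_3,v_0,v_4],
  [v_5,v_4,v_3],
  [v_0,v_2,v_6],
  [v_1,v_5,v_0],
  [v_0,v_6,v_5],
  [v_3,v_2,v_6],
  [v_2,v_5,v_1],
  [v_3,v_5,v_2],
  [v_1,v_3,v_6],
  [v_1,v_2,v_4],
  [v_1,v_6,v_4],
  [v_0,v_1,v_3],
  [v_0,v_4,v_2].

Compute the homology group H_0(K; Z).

H_0 = Z.

Fix the vertex order v_0 < v_1 < v_2 < v_3 < v_4 < v_5 < v_6 and write every simplex with vertices in increasing order. Then dim K = 2 and the simplices of K are:

  0-simplices (7): [v_0], [v_1], [v_2], [v_3], [v_4], [v_5], [v_6]
  1-simplices (21): (21 of them)
  2-simplices (14): (14 of them)

so the chain groups are C_0 ≅ Z^7, C_1 ≅ Z^21, C_2 ≅ Z^14.

The boundary map ∂_1: C_1 → C_0 maps an edge to its endpoints' difference, ∂[p,q] = q − p. For instance
  ∂[v_1,v_2] = [v_2] − [v_1].
The resulting 7×21 matrix has rank 6, and its Smith normal form has invariant factors (1,1,1,1,1,1).

∂_2: C_2 → C_1 sends each 2-simplex [p,q,r] to [q,r] − [p,r] + [p,q]. For instance
  ∂[v_0,v_1,v_3] = [v_1,v_3] − [v_0,v_3] + [v_0,v_1],
  ∂[v_0,v_3,v_4] = [v_3,v_4] − [v_0,v_4] + [v_0,v_3].
This gives a 21×14 integer matrix of rank 13; reducing to Smith normal form yields diagonal entries (1,1,1,1,1,1,1,1,1,1,1,1,1).

Computing H_k = (kernel of ∂_k) / (image of ∂_{k+1}):

  H_0: rank C_0 − rank ∂_1 = 7 − 6 = 1, and the invariant factors of ∂_1 are all 1, so H_0 = Z.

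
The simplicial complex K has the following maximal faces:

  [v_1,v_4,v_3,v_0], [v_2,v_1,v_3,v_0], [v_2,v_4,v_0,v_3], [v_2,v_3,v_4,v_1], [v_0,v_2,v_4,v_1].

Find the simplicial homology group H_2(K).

H_2 ≅ 0.

We work with the vertex ordering v_0 < v_1 < v_2 < v_3 < v_4. The simplices of K, each written with vertices in increasing order, are:

  0-simplices (5): [v_0], [v_1], [v_2], [v_3], [v_4]
  1-simplices (10): [v_0,v_1], [v_0,v_2], [v_0,v_3], [v_0,v_4], [v_1,v_2], [v_1,v_3], [v_1,v_4], [v_2,v_3], [v_2,v_4], [v_3,v_4]
  2-simplices (10): [v_0,v_1,v_2], [v_0,v_1,v_3], [v_0,v_1,v_4], [v_0,v_2,v_3], [v_0,v_2,v_4], [v_0,v_3,v_4], [v_1,v_2,v_3], [v_1,v_2,v_4], [v_1,v_3,v_4], [v_2,v_3,v_4]
  3-simplices (5): [v_0,v_1,v_2,v_3], [v_0,v_1,v_2,v_4], [v_0,v_1,v_3,v_4], [v_0,v_2,v_3,v_4], [v_1,v_2,v_3,v_4]

Hence C_0 ≅ Z^5, C_1 ≅ Z^10, C_2 ≅ Z^10, C_3 ≅ Z^5.

The boundary map ∂_1: C_1 → C_0 maps an edge to its endpoints' difference, ∂[p,q] = q − p.
As a 5×10 matrix over Z this has rank 4, with invariant factors (1,1,1,1).

The boundary map ∂_2: C_2 → C_1 acts by ∂[p,q,r] = [q,r] − [p,r] + [p,q]. For instance
  ∂[v_0,v_2,v_4] = [v_2,v_4] − [v_0,v_4] + [v_0,v_2],
  ∂[v_2,v_3,v_4] = [v_3,v_4] − [v_2,v_4] + [v_2,v_3].
The resulting 10×10 matrix has rank 6, and its Smith normal form has invariant factors (1,1,1,1,1,1).

∂_3: C_3 → C_2 sends each 3-simplex σ to the alternating sum Σ_i (−1)^i (σ with its i-th vertex removed). For instance
  ∂[v_0,v_1,v_2,v_3] = [v_1,v_2,v_3] − [v_0,v_2,v_3] + [v_0,v_1,v_3] − [v_0,v_1,v_2],
  ∂[v_0,v_1,v_3,v_4] = [v_1,v_3,v_4] − [v_0,v_3,v_4] + [v_0,v_1,v_4] − [v_0,v_1,v_3].
As a 10×5 matrix over Z this has rank 4, with invariant factors (1,1,1,1).

Now H_k = ker ∂_k / im ∂_{k+1}, so:

  H_2: rank ker ∂_2 − rank ∂_3 = (10 − 6) − 4 = 0, and the invariant factors of ∂_3 are all 1, so H_2 ≅ 0.

(K is a triangulation of the 3-sphere S^3.)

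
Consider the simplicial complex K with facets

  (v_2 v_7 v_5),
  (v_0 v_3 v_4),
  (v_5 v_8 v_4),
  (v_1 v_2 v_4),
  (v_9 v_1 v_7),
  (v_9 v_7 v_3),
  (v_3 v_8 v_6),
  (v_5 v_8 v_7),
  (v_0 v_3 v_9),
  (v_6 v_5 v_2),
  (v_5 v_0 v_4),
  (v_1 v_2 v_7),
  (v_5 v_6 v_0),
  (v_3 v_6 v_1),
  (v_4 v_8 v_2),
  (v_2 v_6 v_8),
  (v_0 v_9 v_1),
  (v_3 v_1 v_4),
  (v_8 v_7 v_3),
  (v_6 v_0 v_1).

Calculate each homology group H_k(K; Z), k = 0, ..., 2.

H_0 = Z,  H_1 = Z ⊕ Z/2,  H_2 = 0.

Take the total order v_0 < v_1 < v_2 < v_3 < v_4 < v_5 < v_6 < v_7 < v_8 < v_9 on the vertex set. Then K (dimension 2) consists of the simplices:

  0-simplices (10): [v_0], [v_1], [v_2], [v_3], [v_4], [v_5], [v_6], [v_7], [v_8], [v_9]
  1-simplices (30): (30 of them)
  2-simplices (20): (20 of them)

so the chain groups are C_0 ≅ Z^10, C_1 ≅ Z^30, C_2 ≅ Z^20.

∂_1: C_1 → C_0 sends each edge [p,q] (with p < q) to q − p.
This gives a 10×30 integer matrix of rank 9; reducing to Smith normal form yields diagonal entries (1,1,1,1,1,1,1,1,1).

Boundary ∂_2: C_2 → C_1 acts by ∂[p,q,r] = [q,r] − [p,r] + [p,q]. For instance
  ∂[v_1,v_3,v_6] = [v_3,v_6] − [v_1,v_6] + [v_1,v_3],
  ∂[v_0,v_3,v_4] = [v_3,v_4] − [v_0,v_4] + [v_0,v_3].
The 30×20 boundary matrix has rank 20 and Smith normal form diag(1,1,1,1,1,1,1,1,1,1,1,1,1,1,1,1,1,1,1,2).

From H_k ≅ ker(∂_k) / im(∂_{k+1}) we obtain:

  H_0: rank C_0 − rank ∂_1 = 10 − 9 = 1, and the invariant factors of ∂_1 are all 1, so H_0 = Z.
  H_1: rank ker ∂_1 − rank ∂_2 = (30 − 9) − 20 = 1, and ∂_2 has invariant factor 2 > 1, so H_1 = Z ⊕ Z/2.
  H_2: rank ker ∂_2 − rank ∂_3 = (20 − 20) − 0 = 0, and there is no ∂_3, so H_2 = 0.

(K is a triangulation of the Klein bottle.)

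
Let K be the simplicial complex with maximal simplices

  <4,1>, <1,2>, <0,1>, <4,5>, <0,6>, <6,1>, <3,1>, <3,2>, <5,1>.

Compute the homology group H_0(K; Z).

H_0 ≅ Z.

We work with the vertex ordering 0 < 1 < 2 < 3 < 4 < 5 < 6. The simplices of K, each written with vertices in increasing order, are:

  0-simplices (7): [0], [1], [2], [3], [4], [5], [6]
  1-simplices (9): [0,1], [0,6], [1,2], [1,3], [1,4], [1,5], [1,6], [2,3], [4,5]

Hence C_0 ≅ Z^7, C_1 ≅ Z^9.

∂_1: C_1 → C_0 is given by ∂[p,q] = [q] − [p]. For instance
  ∂[4,5] = [5] − [4].
The resulting 7×9 matrix has rank 6, and its Smith normal form has invariant factors (1,1,1,1,1,1).

Reading off H_k = ker ∂_k / im ∂_{k+1}:

  H_0: rank C_0 − rank ∂_1 = 7 − 6 = 1, and the invariant factors of ∂_1 are all 1, so H_0 ≅ Z.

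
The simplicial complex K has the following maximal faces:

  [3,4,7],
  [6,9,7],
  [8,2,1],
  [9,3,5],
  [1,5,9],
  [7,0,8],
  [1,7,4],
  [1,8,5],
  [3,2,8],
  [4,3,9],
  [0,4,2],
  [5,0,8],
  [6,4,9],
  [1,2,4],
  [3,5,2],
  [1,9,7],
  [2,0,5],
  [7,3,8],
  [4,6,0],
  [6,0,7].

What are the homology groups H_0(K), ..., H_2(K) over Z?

H_0 ≅ Z,  H_1 ≅ Z ⊕ Z/2Z,  H_2 = 0.

Take the total order 0 < 1 < 2 < 3 < 4 < 5 < 6 < 7 < 8 < 9 on the vertex set. Then K (dimension 2) consists of the simplices:

  0-simplices (10): [0], [1], [2], [3], [4], [5], [6], [7], [8], [9]
  1-simplices (30): (30 of them)
  2-simplices (20): (20 of them)

so the chain groups are C_0 ≅ Z^10, C_1 ≅ Z^30, C_2 ≅ Z^20.

The boundary map ∂_1: C_1 → C_0 is given by ∂[p,q] = [q] − [p]. For instance
  ∂[0,7] = [7] − [0].
The resulting 10×30 matrix has rank 9, and its Smith normal form has invariant factors (1,1,1,1,1,1,1,1,1).

The boundary map ∂_2: C_2 → C_1 acts by ∂[p,q,r] = [q,r] − [p,r] + [p,q]. For instance
  ∂[6,7,9] = [7,9] − [6,9] + [6,7],
  ∂[0,6,7] = [6,7] − [0,7] + [0,6].
The 30×20 boundary matrix has rank 20 and Smith normal form diag(1,1,1,1,1,1,1,1,1,1,1,1,1,1,1,1,1,1,1,2).

Now H_k = ker ∂_k / im ∂_{k+1}, so:

  H_0: rank C_0 − rank ∂_1 = 10 − 9 = 1, and the invariant factors of ∂_1 are all 1, so H_0 = Z.
  H_1: rank ker ∂_1 − rank ∂_2 = (30 − 9) − 20 = 1, and ∂_2 has invariant factor 2 > 1, so H_1 = Z ⊕ Z/2Z.
  H_2: rank ker ∂_2 − rank ∂_3 = (20 − 20) − 0 = 0, and there is no ∂_3, so H_2 = 0.

(K is a triangulation of the Klein bottle.)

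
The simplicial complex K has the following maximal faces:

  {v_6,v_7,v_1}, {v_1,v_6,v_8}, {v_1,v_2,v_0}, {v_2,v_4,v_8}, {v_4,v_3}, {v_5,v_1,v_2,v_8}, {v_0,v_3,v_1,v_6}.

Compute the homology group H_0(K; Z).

H_0 ≅ Z.

Fix the vertex order v_0 < v_1 < v_2 < v_3 < v_4 < v_5 < v_6 < v_7 < v_8 and write every simplex with vertices in increasing order. Then dim K = 3 and the simplices of K are:

  0-simplices (9): [v_0], [v_1], [v_2], [v_3], [v_4], [v_5], [v_6], [v_7], [v_8]
  1-simplices (19): (19 of them)
  2-simplices (12): (12 of them)
  3-simplices (2): [v_0,v_1,v_3,v_6], [v_1,v_2,v_5,v_8]

giving chain groups C_0 ≅ Z^9, C_1 ≅ Z^19, C_2 ≅ Z^12, C_3 ≅ Z^2.

∂_1: C_1 → C_0 maps an edge to its endpoints' difference, ∂[p,q] = q − p. For instance
  ∂[v_0,v_1] = [v_1] − [v_0].
The resulting 9×19 matrix has rank 8, and its Smith normal form has invariant factors (1,1,1,1,1,1,1,1).

Boundary ∂_2: C_2 → C_1 sends each 2-simplex [p,q,r] to [q,r] − [p,r] + [p,q]. For instance
  ∂[v_0,v_3,v_6] = [v_3,v_6] − [v_0,v_6] + [v_0,v_3],
  ∂[v_2,v_5,v_8] = [v_5,v_8] − [v_2,v_8] + [v_2,v_5].
This gives a 19×12 integer matrix of rank 10; reducing to Smith normal form yields diagonal entries (1,1,1,1,1,1,1,1,1,1).

∂_3: C_3 → C_2 sends each 3-simplex σ to the alternating sum Σ_i (−1)^i (σ with its i-th vertex removed). For instance
  ∂[v_0,v_1,v_3,v_6] = [v_1,v_3,v_6] − [v_0,v_3,v_6] + [v_0,v_1,v_6] − [v_0,v_1,v_3],
  ∂[v_1,v_2,v_5,v_8] = [v_2,v_5,v_8] − [v_1,v_5,v_8] + [v_1,v_2,v_8] − [v_1,v_2,v_5].
The 12×2 boundary matrix has rank 2 and Smith normal form diag(1,1).

Computing H_k = (kernel of ∂_k) / (image of ∂_{k+1}):

  H_0: rank C_0 − rank ∂_1 = 9 − 8 = 1, and the invariant factors of ∂_1 are all 1, so H_0 ≅ Z.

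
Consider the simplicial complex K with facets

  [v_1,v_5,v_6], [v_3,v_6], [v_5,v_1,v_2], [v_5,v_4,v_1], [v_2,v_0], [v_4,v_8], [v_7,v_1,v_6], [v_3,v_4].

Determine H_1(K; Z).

We work with the vertex ordering v_0 < v_1 < v_2 < v_3 < v_4 < v_5 < v_6 < v_7 < v_8. The simplices of K, each written with vertices in increasing order, are:

  0-simplices (9): [v_0], [v_1], [v_2], [v_3], [v_4], [v_5], [v_6], [v_7], [v_8]
  1-simplices (13): [v_0,v_2], [v_1,v_2], [v_1,v_4], [v_1,v_5], [v_1,v_6], [v_1,v_7], [v_2,v_5], [v_3,v_4], [v_3,v_6], [v_4,v_5], [v_4,v_8], [v_5,v_6], [v_6,v_7]
  2-simplices (4): [v_1,v_2,v_5], [v_1,v_4,v_5], [v_1,v_5,v_6], [v_1,v_6,v_7]

so the chain groups are C_0 ≅ Z^9, C_1 ≅ Z^13, C_2 ≅ Z^4.

The boundary map ∂_1: C_1 → C_0 sends each edge [p,q] (with p < q) to q − p.
The resulting 9×13 matrix has rank 8, and its Smith normal form has invariant factors (1,1,1,1,1,1,1,1).

Boundary ∂_2: C_2 → C_1 sends each 2-simplex [p,q,r] to [q,r] − [p,r] + [p,q]. For instance
  ∂[v_1,v_6,v_7] = [v_6,v_7] − [v_1,v_7] + [v_1,v_6],
  ∂[v_1,v_2,v_5] = [v_2,v_5] − [v_1,v_5] + [v_1,v_2].
The 13×4 boundary matrix has rank 4 and Smith normal form diag(1,1,1,1).

Reading off H_k = ker ∂_k / im ∂_{k+1}:

  H_1: rank ker ∂_1 − rank ∂_2 = (13 − 8) − 4 = 1, and the invariant factors of ∂_2 are all 1, so H_1 = Z.

H_1 = Z.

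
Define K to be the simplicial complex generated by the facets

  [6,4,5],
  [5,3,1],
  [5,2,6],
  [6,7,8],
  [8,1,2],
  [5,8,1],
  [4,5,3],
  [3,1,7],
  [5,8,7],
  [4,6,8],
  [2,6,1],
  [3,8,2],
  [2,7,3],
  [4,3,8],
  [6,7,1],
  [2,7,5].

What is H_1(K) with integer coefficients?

H_1 ≅ Z^2.

Take the total order 1 < 2 < 3 < 4 < 5 < 6 < 7 < 8 on the vertex set. Then K (dimension 2) consists of the simplices:

  0-simplices (8): [1], [2], [3], [4], [5], [6], [7], [8]
  1-simplices (24): (24 of them)
  2-simplices (16): [1,2,6], [1,2,8], [1,3,5], [1,3,7], [1,5,8], [1,6,7], [2,3,7], [2,3,8], [2,5,6], [2,5,7], [3,4,5], [3,4,8], [4,5,6], [4,6,8], [5,7,8], [6,7,8]

so the chain groups are C_0 ≅ Z^8, C_1 ≅ Z^24, C_2 ≅ Z^16.

∂_1: C_1 → C_0 maps an edge to its endpoints' difference, ∂[p,q] = q − p.
The 8×24 boundary matrix has rank 7 and Smith normal form diag(1,1,1,1,1,1,1).

Boundary ∂_2: C_2 → C_1 sends each 2-simplex [p,q,r] to [q,r] − [p,r] + [p,q]. For instance
  ∂[6,7,8] = [7,8] − [6,8] + [6,7],
  ∂[1,6,7] = [6,7] − [1,7] + [1,6].
The 24×16 boundary matrix has rank 15 and Smith normal form diag(1,1,1,1,1,1,1,1,1,1,1,1,1,1,1).

Now H_k = ker ∂_k / im ∂_{k+1}, so:

  H_1: rank ker ∂_1 − rank ∂_2 = (24 − 7) − 15 = 2, and the invariant factors of ∂_2 are all 1, so H_1 ≅ Z^2.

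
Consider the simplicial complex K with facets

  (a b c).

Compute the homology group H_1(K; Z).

H_1 = 0.

Order the vertices as a < b < c. Listing each simplex with vertices in this order, K has dimension 2 with simplices:

  0-simplices (3): a, b, c
  1-simplices (3): ab, ac, bc
  2-simplices (1): abc

giving chain groups C_0 ≅ Z^3, C_1 ≅ Z^3, C_2 ≅ Z^1.

∂_1: C_1 → C_0 is given by ∂[p,q] = [q] − [p]. For instance
  ∂bc = c − b.
The resulting 3×3 matrix has rank 2, and its Smith normal form has invariant factors (1,1).

Boundary ∂_2: C_2 → C_1 sends each 2-simplex [p,q,r] to [q,r] − [p,r] + [p,q]. For instance
  ∂abc = bc − ac + ab.
This gives a 3×1 integer matrix of rank 1; reducing to Smith normal form yields diagonal entries (1).

Computing H_k = (kernel of ∂_k) / (image of ∂_{k+1}):

  H_1: rank ker ∂_1 − rank ∂_2 = (3 − 2) − 1 = 0, and the invariant factors of ∂_2 are all 1, so H_1 ≅ 0.

(K is a triangulation of the 2-simplex.)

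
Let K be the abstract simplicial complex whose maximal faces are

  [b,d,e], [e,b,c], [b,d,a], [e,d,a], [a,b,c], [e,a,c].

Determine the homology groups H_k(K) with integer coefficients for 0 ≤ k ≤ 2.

H_0 = Z,  H_1 = 0,  H_2 = Z.

Order the vertices as a < b < c < d < e. Listing each simplex with vertices in this order, K has dimension 2 with simplices:

  0-simplices (5): a, b, c, d, e
  1-simplices (9): ab, ac, ad, ae, bc, bd, be, ce, de
  2-simplices (6): abc, abd, ace, ade, bce, bde

giving chain groups C_0 ≅ Z^5, C_1 ≅ Z^9, C_2 ≅ Z^6.

Boundary ∂_1: C_1 → C_0 sends each edge [p,q] (with p < q) to q − p.
The resulting 5×9 matrix has rank 4, and its Smith normal form has invariant factors (1,1,1,1).

Boundary ∂_2: C_2 → C_1 maps a triangle to the signed sum of its edges. For instance
  ∂ace = ce − ae + ac,
  ∂ade = de − ae + ad.
The resulting 9×6 matrix has rank 5, and its Smith normal form has invariant factors (1,1,1,1,1).

From H_k ≅ ker(∂_k) / im(∂_{k+1}) we obtain:

  H_0: rank C_0 − rank ∂_1 = 5 − 4 = 1, and the invariant factors of ∂_1 are all 1, so H_0 ≅ Z.
  H_1: rank ker ∂_1 − rank ∂_2 = (9 − 4) − 5 = 0, and the invariant factors of ∂_2 are all 1, so H_1 ≅ 0.
  H_2: rank ker ∂_2 − rank ∂_3 = (6 − 5) − 0 = 1, and there is no ∂_3, so H_2 ≅ Z.

As a check, the Euler characteristic is 5 − 9 + 6 = 2, which agrees with 1 − 0 + 1 = 2.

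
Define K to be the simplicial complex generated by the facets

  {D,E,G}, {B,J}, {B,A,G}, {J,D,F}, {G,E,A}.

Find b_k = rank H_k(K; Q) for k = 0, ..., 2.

Order the vertices as A < B < D < E < F < G < J. Listing each simplex with vertices in this order, K has dimension 2 with simplices:

  0-simplices (7): A, B, D, E, F, G, J
  1-simplices (11): AB, AE, AG, BG, BJ, DE, DF, DG, DJ, EG, FJ
  2-simplices (4): ABG, AEG, DEG, DFJ

so the chain groups are C_0 ≅ Z^7, C_1 ≅ Z^11, C_2 ≅ Z^4.

Boundary ∂_1: C_1 → C_0 sends each edge [p,q] (with p < q) to q − p. For instance
  ∂AG = G − A.
As a 7×11 matrix over Z this has rank 6, with invariant factors (1,1,1,1,1,1).

Boundary ∂_2: C_2 → C_1 sends each 2-simplex [p,q,r] to [q,r] − [p,r] + [p,q]. For instance
  ∂AEG = EG − AG + AE,
  ∂ABG = BG − AG + AB.
As a 11×4 matrix over Z this has rank 4, with invariant factors (1,1,1,1).

Computing H_k = (kernel of ∂_k) / (image of ∂_{k+1}):

  H_0: rank C_0 − rank ∂_1 = 7 − 6 = 1, and the invariant factors of ∂_1 are all 1, so H_0 ≅ Z.
  H_1: rank ker ∂_1 − rank ∂_2 = (11 − 6) − 4 = 1, and the invariant factors of ∂_2 are all 1, so H_1 ≅ Z.
  H_2: rank ker ∂_2 − rank ∂_3 = (4 − 4) − 0 = 0, and there is no ∂_3, so H_2 ≅ 0.

Hence the Betti numbers are b_0 = 1, b_1 = 1, b_2 = 0.

b_0 = 1, b_1 = 1, b_2 = 0.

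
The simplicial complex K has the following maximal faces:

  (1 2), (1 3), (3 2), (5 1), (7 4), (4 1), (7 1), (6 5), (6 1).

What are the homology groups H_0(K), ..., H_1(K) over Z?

Order the vertices as 1 < 2 < 3 < 4 < 5 < 6 < 7. Listing each simplex with vertices in this order, K has dimension 1 with simplices:

  0-simplices (7): [1], [2], [3], [4], [5], [6], [7]
  1-simplices (9): [1,2], [1,3], [1,4], [1,5], [1,6], [1,7], [2,3], [4,7], [5,6]

Hence C_0 ≅ Z^7, C_1 ≅ Z^9.

Boundary ∂_1: C_1 → C_0 sends each edge [p,q] (with p < q) to q − p.
The 7×9 boundary matrix has rank 6 and Smith normal form diag(1,1,1,1,1,1).

From H_k ≅ ker(∂_k) / im(∂_{k+1}) we obtain:

  H_0: rank C_0 − rank ∂_1 = 7 − 6 = 1, and the invariant factors of ∂_1 are all 1, so H_0 ≅ Z.
  H_1: rank ker ∂_1 − rank ∂_2 = (9 − 6) − 0 = 3, and there is no ∂_2, so H_1 ≅ Z^3.

As a check, the Euler characteristic is 7 − 9 = -2, which agrees with 1 − 3 = -2.

H_0 ≅ Z,  H_1 ≅ Z^3.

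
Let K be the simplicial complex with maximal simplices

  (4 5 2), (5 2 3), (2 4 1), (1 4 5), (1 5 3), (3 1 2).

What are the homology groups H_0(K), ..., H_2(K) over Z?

H_0 = Z,  H_1 = 0,  H_2 = Z.

Fix the vertex order 1 < 2 < 3 < 4 < 5 and write every simplex with vertices in increasing order. Then dim K = 2 and the simplices of K are:

  0-simplices (5): [1], [2], [3], [4], [5]
  1-simplices (9): [1,2], [1,3], [1,4], [1,5], [2,3], [2,4], [2,5], [3,5], [4,5]
  2-simplices (6): [1,2,3], [1,2,4], [1,3,5], [1,4,5], [2,3,5], [2,4,5]

so the chain groups are C_0 ≅ Z^5, C_1 ≅ Z^9, C_2 ≅ Z^6.

Boundary ∂_1: C_1 → C_0 maps an edge to its endpoints' difference, ∂[p,q] = q − p. For instance
  ∂[3,5] = [5] − [3].
As a 5×9 matrix over Z this has rank 4, with invariant factors (1,1,1,1).

The boundary map ∂_2: C_2 → C_1 maps a triangle to the signed sum of its edges. For instance
  ∂[1,2,3] = [2,3] − [1,3] + [1,2],
  ∂[1,2,4] = [2,4] − [1,4] + [1,2].
This gives a 9×6 integer matrix of rank 5; reducing to Smith normal form yields diagonal entries (1,1,1,1,1).

From H_k ≅ ker(∂_k) / im(∂_{k+1}) we obtain:

  H_0: rank C_0 − rank ∂_1 = 5 − 4 = 1, and the invariant factors of ∂_1 are all 1, so H_0 ≅ Z.
  H_1: rank ker ∂_1 − rank ∂_2 = (9 − 4) − 5 = 0, and the invariant factors of ∂_2 are all 1, so H_1 ≅ 0.
  H_2: rank ker ∂_2 − rank ∂_3 = (6 − 5) − 0 = 1, and there is no ∂_3, so H_2 ≅ Z.

As a check, the Euler characteristic is 5 − 9 + 6 = 2, which agrees with 1 − 0 + 1 = 2.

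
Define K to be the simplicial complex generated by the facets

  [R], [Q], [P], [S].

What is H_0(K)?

H_0 ≅ Z^4.

Fix the vertex order P < Q < R < S and write every simplex with vertices in increasing order. Then dim K = 0 and the simplices of K are:

  0-simplices (4): P, Q, R, S

so the chain groups are C_0 ≅ Z^4.

From H_k ≅ ker(∂_k) / im(∂_{k+1}) we obtain:

  H_0: rank C_0 − rank ∂_1 = 4 − 0 = 4, and there is no ∂_1, so H_0 ≅ Z^4.

(K is a triangulation of a set of 4 points.)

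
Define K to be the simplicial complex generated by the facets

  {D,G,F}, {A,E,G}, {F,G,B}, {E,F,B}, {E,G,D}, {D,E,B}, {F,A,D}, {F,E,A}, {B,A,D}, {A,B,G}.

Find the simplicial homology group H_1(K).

We work with the vertex ordering A < B < D < E < F < G. The simplices of K, each written with vertices in increasing order, are:

  0-simplices (6): A, B, D, E, F, G
  1-simplices (15): AB, AD, AE, AF, AG, BD, BE, BF, BG, DE, DF, DG, EF, EG, FG
  2-simplices (10): ABD, ABG, ADF, AEF, AEG, BDE, BEF, BFG, DEG, DFG

giving chain groups C_0 ≅ Z^6, C_1 ≅ Z^15, C_2 ≅ Z^10.

Boundary ∂_1: C_1 → C_0 is given by ∂[p,q] = [q] − [p]. For instance
  ∂DE = E − D.
The 6×15 boundary matrix has rank 5 and Smith normal form diag(1,1,1,1,1).

∂_2: C_2 → C_1 sends each 2-simplex [p,q,r] to [q,r] − [p,r] + [p,q]. For instance
  ∂BDE = DE − BE + BD,
  ∂BEF = EF − BF + BE.
The 15×10 boundary matrix has rank 10 and Smith normal form diag(1,1,1,1,1,1,1,1,1,2).

Reading off H_k = ker ∂_k / im ∂_{k+1}:

  H_1: rank ker ∂_1 − rank ∂_2 = (15 − 5) − 10 = 0, and ∂_2 has invariant factor 2 > 1, so H_1 ≅ Z/2.

H_1 = Z/2.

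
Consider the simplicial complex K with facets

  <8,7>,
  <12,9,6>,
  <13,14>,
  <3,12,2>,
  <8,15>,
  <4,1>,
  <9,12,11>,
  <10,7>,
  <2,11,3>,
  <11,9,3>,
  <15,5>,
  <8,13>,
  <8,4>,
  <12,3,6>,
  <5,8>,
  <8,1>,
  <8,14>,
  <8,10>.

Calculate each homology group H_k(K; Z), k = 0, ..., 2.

H_0 = Z^2,  H_1 = Z^5,  H_2 = 0.

Fix the vertex order 1 < 2 < 3 < 4 < 5 < 6 < 7 < 8 < 9 < 10 < 11 < 12 < 13 < 14 < 15 and write every simplex with vertices in increasing order. Then dim K = 2 and the simplices of K are:

  0-simplices (15): [1], [2], [3], [4], [5], [6], [7], [8], [9], [10], [11], [12], [13], [14], [15]
  1-simplices (24): (24 of them)
  2-simplices (6): [2,3,11], [2,3,12], [3,6,12], [3,9,11], [6,9,12], [9,11,12]

giving chain groups C_0 ≅ Z^15, C_1 ≅ Z^24, C_2 ≅ Z^6.

The boundary map ∂_1: C_1 → C_0 sends each edge [p,q] (with p < q) to q − p.
The resulting 15×24 matrix has rank 13, and its Smith normal form has invariant factors (1,1,1,1,1,1,1,1,1,1,1,1,1).

∂_2: C_2 → C_1 maps a triangle to the signed sum of its edges. For instance
  ∂[2,3,11] = [3,11] − [2,11] + [2,3],
  ∂[3,6,12] = [6,12] − [3,12] + [3,6].
This gives a 24×6 integer matrix of rank 6; reducing to Smith normal form yields diagonal entries (1,1,1,1,1,1).

Reading off H_k = ker ∂_k / im ∂_{k+1}:

  H_0: rank C_0 − rank ∂_1 = 15 − 13 = 2, and the invariant factors of ∂_1 are all 1, so H_0 ≅ Z^2.
  H_1: rank ker ∂_1 − rank ∂_2 = (24 − 13) − 6 = 5, and the invariant factors of ∂_2 are all 1, so H_1 ≅ Z^5.
  H_2: rank ker ∂_2 − rank ∂_3 = (6 − 6) − 0 = 0, and there is no ∂_3, so H_2 ≅ 0.

As a check, the Euler characteristic is 15 − 24 + 6 = -3, which agrees with 2 − 5 + 0 = -3.
(K is a triangulation of the disjoint union of a wedge of 4 circles and the cylinder S^1 x I.)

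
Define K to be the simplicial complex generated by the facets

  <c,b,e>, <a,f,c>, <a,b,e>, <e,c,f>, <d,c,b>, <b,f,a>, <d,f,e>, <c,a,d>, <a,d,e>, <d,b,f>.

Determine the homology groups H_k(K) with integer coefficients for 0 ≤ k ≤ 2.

Take the total order a < b < c < d < e < f on the vertex set. Then K (dimension 2) consists of the simplices:

  0-simplices (6): a, b, c, d, e, f
  1-simplices (15): ab, ac, ad, ae, af, bc, bd, be, bf, cd, ce, cf, de, df, ef
  2-simplices (10): abe, abf, acd, acf, ade, bcd, bce, bdf, cef, def

Hence C_0 ≅ Z^6, C_1 ≅ Z^15, C_2 ≅ Z^10.

Boundary ∂_1: C_1 → C_0 maps an edge to its endpoints' difference, ∂[p,q] = q − p.
The 6×15 boundary matrix has rank 5 and Smith normal form diag(1,1,1,1,1).

Boundary ∂_2: C_2 → C_1 maps a triangle to the signed sum of its edges. For instance
  ∂bce = ce − be + bc,
  ∂acd = cd − ad + ac.
The 15×10 boundary matrix has rank 10 and Smith normal form diag(1,1,1,1,1,1,1,1,1,2).

Now H_k = ker ∂_k / im ∂_{k+1}, so:

  H_0: rank C_0 − rank ∂_1 = 6 − 5 = 1, and the invariant factors of ∂_1 are all 1, so H_0 ≅ Z.
  H_1: rank ker ∂_1 − rank ∂_2 = (15 − 5) − 10 = 0, and ∂_2 has invariant factor 2 > 1, so H_1 ≅ Z/2.
  H_2: rank ker ∂_2 − rank ∂_3 = (10 − 10) − 0 = 0, and there is no ∂_3, so H_2 ≅ 0.

(K is a triangulation of the real projective plane RP^2.)

H_0 ≅ Z,  H_1 ≅ Z/2,  H_2 = 0.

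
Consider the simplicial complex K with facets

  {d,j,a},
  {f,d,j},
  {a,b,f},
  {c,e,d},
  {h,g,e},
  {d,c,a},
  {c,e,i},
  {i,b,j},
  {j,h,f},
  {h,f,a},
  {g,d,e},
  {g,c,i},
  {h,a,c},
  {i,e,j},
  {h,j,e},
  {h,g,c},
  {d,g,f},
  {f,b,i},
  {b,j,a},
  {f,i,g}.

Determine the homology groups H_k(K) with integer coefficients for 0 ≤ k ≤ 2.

Fix the vertex order a < b < c < d < e < f < g < h < i < j and write every simplex with vertices in increasing order. Then dim K = 2 and the simplices of K are:

  0-simplices (10): a, b, c, d, e, f, g, h, i, j
  1-simplices (30): ab, ac, ad, af, ah, aj, bf, bi, bj, cd, ce, cg, ch, ci, de, df, dg, dj, eg, eh, ei, ej, fg, fh, fi, fj, gh, gi, hj, ij
  2-simplices (20): abf, abj, acd, ach, adj, afh, bfi, bij, cde, cei, cgh, cgi, deg, dfg, dfj, egh, ehj, eij, fgi, fhj

so the chain groups are C_0 ≅ Z^10, C_1 ≅ Z^30, C_2 ≅ Z^20.

∂_1: C_1 → C_0 maps an edge to its endpoints' difference, ∂[p,q] = q − p. For instance
  ∂ch = h − c.
The 10×30 boundary matrix has rank 9 and Smith normal form diag(1,1,1,1,1,1,1,1,1).

∂_2: C_2 → C_1 maps a triangle to the signed sum of its edges. For instance
  ∂cgi = gi − ci + cg,
  ∂deg = eg − dg + de.
As a 30×20 matrix over Z this has rank 20, with invariant factors (1,1,1,1,1,1,1,1,1,1,1,1,1,1,1,1,1,1,1,2).

Reading off H_k = ker ∂_k / im ∂_{k+1}:

  H_0: rank C_0 − rank ∂_1 = 10 − 9 = 1, and the invariant factors of ∂_1 are all 1, so H_0 = Z.
  H_1: rank ker ∂_1 − rank ∂_2 = (30 − 9) − 20 = 1, and ∂_2 has invariant factor 2 > 1, so H_1 = Z × Z/2.
  H_2: rank ker ∂_2 − rank ∂_3 = (20 − 20) − 0 = 0, and there is no ∂_3, so H_2 = 0.

As a check, the Euler characteristic is 10 − 30 + 20 = 0, which agrees with 1 − 1 + 0 = 0.

H_0 ≅ Z,  H_1 ≅ Z × Z/2,  H_2 = 0.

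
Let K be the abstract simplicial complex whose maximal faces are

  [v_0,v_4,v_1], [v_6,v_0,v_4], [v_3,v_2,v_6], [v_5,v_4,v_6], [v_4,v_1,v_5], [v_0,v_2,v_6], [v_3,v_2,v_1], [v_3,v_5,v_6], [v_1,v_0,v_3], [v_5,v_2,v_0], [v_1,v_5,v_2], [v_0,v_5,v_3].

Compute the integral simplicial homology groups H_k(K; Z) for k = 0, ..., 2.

H_0 ≅ Z,  H_1 ≅ Z/2Z,  H_2 = 0.

Fix the vertex order v_0 < v_1 < v_2 < v_3 < v_4 < v_5 < v_6 and write every simplex with vertices in increasing order. Then dim K = 2 and the simplices of K are:

  0-simplices (7): [v_0], [v_1], [v_2], [v_3], [v_4], [v_5], [v_6]
  1-simplices (18): (18 of them)
  2-simplices (12): (12 of them)

giving chain groups C_0 ≅ Z^7, C_1 ≅ Z^18, C_2 ≅ Z^12.

Boundary ∂_1: C_1 → C_0 sends each edge [p,q] (with p < q) to q − p. For instance
  ∂[v_3,v_5] = [v_5] − [v_3].
As a 7×18 matrix over Z this has rank 6, with invariant factors (1,1,1,1,1,1).

∂_2: C_2 → C_1 maps a triangle to the signed sum of its edges. For instance
  ∂[v_0,v_4,v_6] = [v_4,v_6] − [v_0,v_6] + [v_0,v_4],
  ∂[v_0,v_1,v_3] = [v_1,v_3] − [v_0,v_3] + [v_0,v_1].
As a 18×12 matrix over Z this has rank 12, with invariant factors (1,1,1,1,1,1,1,1,1,1,1,2).

Computing H_k = (kernel of ∂_k) / (image of ∂_{k+1}):

  H_0: rank C_0 − rank ∂_1 = 7 − 6 = 1, and the invariant factors of ∂_1 are all 1, so H_0 ≅ Z.
  H_1: rank ker ∂_1 − rank ∂_2 = (18 − 6) − 12 = 0, and ∂_2 has invariant factor 2 > 1, so H_1 ≅ Z/2Z.
  H_2: rank ker ∂_2 − rank ∂_3 = (12 − 12) − 0 = 0, and there is no ∂_3, so H_2 ≅ 0.

As a check, the Euler characteristic is 7 − 18 + 12 = 1, which agrees with 1 − 0 + 0 = 1.
(K is a triangulation of the real projective plane RP^2.)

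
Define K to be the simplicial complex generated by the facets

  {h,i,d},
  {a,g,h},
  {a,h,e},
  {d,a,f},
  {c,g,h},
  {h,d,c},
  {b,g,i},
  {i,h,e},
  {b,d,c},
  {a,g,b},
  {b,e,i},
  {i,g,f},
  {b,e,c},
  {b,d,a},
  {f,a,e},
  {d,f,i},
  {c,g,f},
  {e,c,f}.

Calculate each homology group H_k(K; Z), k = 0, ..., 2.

H_0 = Z,  H_1 = Z^2,  H_2 = Z.

Order the vertices as a < b < c < d < e < f < g < h < i. Listing each simplex with vertices in this order, K has dimension 2 with simplices:

  0-simplices (9): a, b, c, d, e, f, g, h, i
  1-simplices (27): ab, ad, ae, af, ag, ah, bc, bd, be, bg, bi, cd, ce, cf, cg, ch, df, dh, di, ef, eh, ei, fg, fi, gh, gi, hi
  2-simplices (18): abd, abg, adf, aef, aeh, agh, bcd, bce, bei, bgi, cdh, cef, cfg, cgh, dfi, dhi, ehi, fgi

so the chain groups are C_0 ≅ Z^9, C_1 ≅ Z^27, C_2 ≅ Z^18.

The boundary map ∂_1: C_1 → C_0 sends each edge [p,q] (with p < q) to q − p.
As a 9×27 matrix over Z this has rank 8, with invariant factors (1,1,1,1,1,1,1,1).

Boundary ∂_2: C_2 → C_1 sends each 2-simplex [p,q,r] to [q,r] − [p,r] + [p,q]. For instance
  ∂bgi = gi − bi + bg,
  ∂cfg = fg − cg + cf.
The resulting 27×18 matrix has rank 17, and its Smith normal form has invariant factors (1,1,1,1,1,1,1,1,1,1,1,1,1,1,1,1,1).

From H_k ≅ ker(∂_k) / im(∂_{k+1}) we obtain:

  H_0: rank C_0 − rank ∂_1 = 9 − 8 = 1, and the invariant factors of ∂_1 are all 1, so H_0 = Z.
  H_1: rank ker ∂_1 − rank ∂_2 = (27 − 8) − 17 = 2, and the invariant factors of ∂_2 are all 1, so H_1 = Z^2.
  H_2: rank ker ∂_2 − rank ∂_3 = (18 − 17) − 0 = 1, and there is no ∂_3, so H_2 = Z.

(K is a triangulation of the torus T^2.)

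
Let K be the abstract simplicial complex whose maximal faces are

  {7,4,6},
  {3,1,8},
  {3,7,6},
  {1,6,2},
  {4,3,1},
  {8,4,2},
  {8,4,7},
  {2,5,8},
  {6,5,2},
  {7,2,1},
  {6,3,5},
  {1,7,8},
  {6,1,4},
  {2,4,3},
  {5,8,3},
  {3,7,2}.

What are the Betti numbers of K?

b_0 = 1, b_1 = 2, b_2 = 1.

We work with the vertex ordering 1 < 2 < 3 < 4 < 5 < 6 < 7 < 8. The simplices of K, each written with vertices in increasing order, are:

  0-simplices (8): [1], [2], [3], [4], [5], [6], [7], [8]
  1-simplices (24): (24 of them)
  2-simplices (16): [1,2,6], [1,2,7], [1,3,4], [1,3,8], [1,4,6], [1,7,8], [2,3,4], [2,3,7], [2,4,8], [2,5,6], [2,5,8], [3,5,6], [3,5,8], [3,6,7], [4,6,7], [4,7,8]

giving chain groups C_0 ≅ Z^8, C_1 ≅ Z^24, C_2 ≅ Z^16.

∂_1: C_1 → C_0 maps an edge to its endpoints' difference, ∂[p,q] = q − p. For instance
  ∂[1,2] = [2] − [1].
This gives a 8×24 integer matrix of rank 7; reducing to Smith normal form yields diagonal entries (1,1,1,1,1,1,1).

The boundary map ∂_2: C_2 → C_1 sends each 2-simplex [p,q,r] to [q,r] − [p,r] + [p,q]. For instance
  ∂[3,5,6] = [5,6] − [3,6] + [3,5],
  ∂[4,7,8] = [7,8] − [4,8] + [4,7].
The 24×16 boundary matrix has rank 15 and Smith normal form diag(1,1,1,1,1,1,1,1,1,1,1,1,1,1,1).

Now H_k = ker ∂_k / im ∂_{k+1}, so:

  H_0: rank C_0 − rank ∂_1 = 8 − 7 = 1, and the invariant factors of ∂_1 are all 1, so H_0 ≅ Z.
  H_1: rank ker ∂_1 − rank ∂_2 = (24 − 7) − 15 = 2, and the invariant factors of ∂_2 are all 1, so H_1 ≅ Z^2.
  H_2: rank ker ∂_2 − rank ∂_3 = (16 − 15) − 0 = 1, and there is no ∂_3, so H_2 ≅ Z.

(K is a triangulation of the torus T^2.)

Hence the Betti numbers are b_0 = 1, b_1 = 2, b_2 = 1.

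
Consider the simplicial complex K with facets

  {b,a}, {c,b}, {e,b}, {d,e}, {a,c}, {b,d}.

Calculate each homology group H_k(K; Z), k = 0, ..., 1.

K has 5 vertices, 6 edges.
rank ∂_0 = 0, rank ∂_1 = 4 ⇒ b_0 = 5 − 0 − 4 = 1; all invariant factors of ∂_1 are 1 so no torsion. So H_0 ≅ Z.
rank ∂_1 = 4, rank ∂_2 = 0 ⇒ b_1 = 6 − 4 − 0 = 2. So H_1 ≅ Z^2.

H_0 = Z,  H_1 = Z^2.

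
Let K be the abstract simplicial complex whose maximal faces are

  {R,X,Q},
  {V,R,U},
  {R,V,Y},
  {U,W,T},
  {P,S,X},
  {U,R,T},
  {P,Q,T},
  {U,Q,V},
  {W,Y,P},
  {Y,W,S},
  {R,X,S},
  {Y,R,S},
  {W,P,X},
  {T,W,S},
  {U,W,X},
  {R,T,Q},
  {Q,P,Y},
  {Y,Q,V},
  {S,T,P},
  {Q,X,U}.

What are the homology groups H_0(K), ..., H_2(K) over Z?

H_0 ≅ Z,  H_1 ≅ Z ⊕ Z/2Z,  H_2 = 0.

Take the total order P < Q < R < S < T < U < V < W < X < Y on the vertex set. Then K (dimension 2) consists of the simplices:

  0-simplices (10): P, Q, R, S, T, U, V, W, X, Y
  1-simplices (30): PQ, PS, PT, PW, PX, PY, QR, QT, QU, QV, QX, QY, RS, RT, RU, RV, RX, RY, ST, SW, SX, SY, TU, TW, UV, UW, UX, VY, WX, WY
  2-simplices (20): PQT, PQY, PST, PSX, PWX, PWY, QRT, QRX, QUV, QUX, QVY, RSX, RSY, RTU, RUV, RVY, STW, SWY, TUW, UWX

so the chain groups are C_0 ≅ Z^10, C_1 ≅ Z^30, C_2 ≅ Z^20.

Boundary ∂_1: C_1 → C_0 maps an edge to its endpoints' difference, ∂[p,q] = q − p.
The 10×30 boundary matrix has rank 9 and Smith normal form diag(1,1,1,1,1,1,1,1,1).

The boundary map ∂_2: C_2 → C_1 acts by ∂[p,q,r] = [q,r] − [p,r] + [p,q]. For instance
  ∂PQT = QT − PT + PQ,
  ∂PQY = QY − PY + PQ.
As a 30×20 matrix over Z this has rank 20, with invariant factors (1,1,1,1,1,1,1,1,1,1,1,1,1,1,1,1,1,1,1,2).

Reading off H_k = ker ∂_k / im ∂_{k+1}:

  H_0: rank C_0 − rank ∂_1 = 10 − 9 = 1, and the invariant factors of ∂_1 are all 1, so H_0 ≅ Z.
  H_1: rank ker ∂_1 − rank ∂_2 = (30 − 9) − 20 = 1, and ∂_2 has invariant factor 2 > 1, so H_1 ≅ Z ⊕ Z/2Z.
  H_2: rank ker ∂_2 − rank ∂_3 = (20 − 20) − 0 = 0, and there is no ∂_3, so H_2 ≅ 0.

(K is a triangulation of the Klein bottle.)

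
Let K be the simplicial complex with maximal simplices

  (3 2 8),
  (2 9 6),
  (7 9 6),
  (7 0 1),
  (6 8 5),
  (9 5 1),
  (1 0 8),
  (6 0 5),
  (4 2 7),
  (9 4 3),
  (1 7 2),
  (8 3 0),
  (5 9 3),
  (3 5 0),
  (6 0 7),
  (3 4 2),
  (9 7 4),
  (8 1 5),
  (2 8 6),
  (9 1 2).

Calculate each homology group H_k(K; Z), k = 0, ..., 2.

H_0 = Z,  H_1 = Z ⊕ Z/2Z,  H_2 = 0.

Order the vertices as 0 < 1 < 2 < 3 < 4 < 5 < 6 < 7 < 8 < 9. Listing each simplex with vertices in this order, K has dimension 2 with simplices:

  0-simplices (10): [0], [1], [2], [3], [4], [5], [6], [7], [8], [9]
  1-simplices (30): (30 of them)
  2-simplices (20): (20 of them)

so the chain groups are C_0 ≅ Z^10, C_1 ≅ Z^30, C_2 ≅ Z^20.

∂_1: C_1 → C_0 sends each edge [p,q] (with p < q) to q − p. For instance
  ∂[7,9] = [9] − [7].
As a 10×30 matrix over Z this has rank 9, with invariant factors (1,1,1,1,1,1,1,1,1).

∂_2: C_2 → C_1 maps a triangle to the signed sum of its edges. For instance
  ∂[5,6,8] = [6,8] − [5,8] + [5,6],
  ∂[2,6,8] = [6,8] − [2,8] + [2,6].
As a 30×20 matrix over Z this has rank 20, with invariant factors (1,1,1,1,1,1,1,1,1,1,1,1,1,1,1,1,1,1,1,2).

Now H_k = ker ∂_k / im ∂_{k+1}, so:

  H_0: rank C_0 − rank ∂_1 = 10 − 9 = 1, and the invariant factors of ∂_1 are all 1, so H_0 ≅ Z.
  H_1: rank ker ∂_1 − rank ∂_2 = (30 − 9) − 20 = 1, and ∂_2 has invariant factor 2 > 1, so H_1 ≅ Z ⊕ Z/2Z.
  H_2: rank ker ∂_2 − rank ∂_3 = (20 − 20) − 0 = 0, and there is no ∂_3, so H_2 ≅ 0.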